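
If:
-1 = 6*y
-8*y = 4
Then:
No Solution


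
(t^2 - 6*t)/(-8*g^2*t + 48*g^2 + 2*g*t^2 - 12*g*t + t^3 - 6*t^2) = t/(-8*g^2 + 2*g*t + t^2)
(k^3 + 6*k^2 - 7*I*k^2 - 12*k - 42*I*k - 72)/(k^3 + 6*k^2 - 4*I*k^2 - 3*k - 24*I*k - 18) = (k - 4*I)/(k - I)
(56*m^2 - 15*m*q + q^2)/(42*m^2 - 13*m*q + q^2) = (-8*m + q)/(-6*m + q)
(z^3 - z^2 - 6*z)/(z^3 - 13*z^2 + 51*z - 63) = z*(z + 2)/(z^2 - 10*z + 21)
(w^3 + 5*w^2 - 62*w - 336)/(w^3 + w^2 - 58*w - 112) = (w + 6)/(w + 2)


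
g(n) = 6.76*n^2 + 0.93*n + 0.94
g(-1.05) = 7.42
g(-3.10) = 63.02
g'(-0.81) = -10.02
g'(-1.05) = -13.27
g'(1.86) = 26.08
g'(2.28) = 31.76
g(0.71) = 5.01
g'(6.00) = 82.05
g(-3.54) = 82.36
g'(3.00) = 41.49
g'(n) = 13.52*n + 0.93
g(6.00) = 249.88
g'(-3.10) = -40.98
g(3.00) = 64.57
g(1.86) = 26.06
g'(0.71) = 10.53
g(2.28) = 38.20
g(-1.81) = 21.40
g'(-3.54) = -46.93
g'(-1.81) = -23.54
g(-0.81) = 4.62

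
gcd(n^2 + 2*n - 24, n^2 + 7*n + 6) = n + 6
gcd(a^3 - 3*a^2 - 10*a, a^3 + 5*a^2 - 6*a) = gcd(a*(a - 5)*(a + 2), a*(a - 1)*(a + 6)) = a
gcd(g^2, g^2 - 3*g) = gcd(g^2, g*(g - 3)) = g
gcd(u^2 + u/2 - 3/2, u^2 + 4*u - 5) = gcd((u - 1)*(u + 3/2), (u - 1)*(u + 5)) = u - 1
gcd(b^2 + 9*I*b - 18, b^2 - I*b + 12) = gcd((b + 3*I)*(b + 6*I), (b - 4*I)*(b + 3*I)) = b + 3*I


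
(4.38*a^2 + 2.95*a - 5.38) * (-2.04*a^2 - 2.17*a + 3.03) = -8.9352*a^4 - 15.5226*a^3 + 17.8451*a^2 + 20.6131*a - 16.3014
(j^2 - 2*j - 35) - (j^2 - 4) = -2*j - 31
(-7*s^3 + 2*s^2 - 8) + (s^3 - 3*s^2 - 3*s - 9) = -6*s^3 - s^2 - 3*s - 17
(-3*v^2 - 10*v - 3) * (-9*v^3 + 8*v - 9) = 27*v^5 + 90*v^4 + 3*v^3 - 53*v^2 + 66*v + 27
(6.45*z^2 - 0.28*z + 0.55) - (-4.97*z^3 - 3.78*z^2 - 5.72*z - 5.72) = 4.97*z^3 + 10.23*z^2 + 5.44*z + 6.27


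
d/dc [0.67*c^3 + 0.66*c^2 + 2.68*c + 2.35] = 2.01*c^2 + 1.32*c + 2.68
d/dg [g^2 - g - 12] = 2*g - 1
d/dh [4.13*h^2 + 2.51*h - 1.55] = 8.26*h + 2.51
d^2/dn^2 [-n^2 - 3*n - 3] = -2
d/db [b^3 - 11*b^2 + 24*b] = 3*b^2 - 22*b + 24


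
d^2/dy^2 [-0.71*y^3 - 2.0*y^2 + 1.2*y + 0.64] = -4.26*y - 4.0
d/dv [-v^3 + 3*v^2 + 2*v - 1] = -3*v^2 + 6*v + 2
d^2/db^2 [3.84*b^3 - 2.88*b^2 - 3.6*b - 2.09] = 23.04*b - 5.76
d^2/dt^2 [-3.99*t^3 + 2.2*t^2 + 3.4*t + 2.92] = 4.4 - 23.94*t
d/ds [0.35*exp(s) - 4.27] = 0.35*exp(s)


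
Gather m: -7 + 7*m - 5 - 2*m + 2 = 5*m - 10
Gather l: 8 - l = 8 - l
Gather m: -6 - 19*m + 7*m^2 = 7*m^2 - 19*m - 6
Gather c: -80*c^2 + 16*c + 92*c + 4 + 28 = -80*c^2 + 108*c + 32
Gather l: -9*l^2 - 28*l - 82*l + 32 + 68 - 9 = -9*l^2 - 110*l + 91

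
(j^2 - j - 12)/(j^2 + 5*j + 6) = (j - 4)/(j + 2)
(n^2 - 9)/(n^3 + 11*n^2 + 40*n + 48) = (n - 3)/(n^2 + 8*n + 16)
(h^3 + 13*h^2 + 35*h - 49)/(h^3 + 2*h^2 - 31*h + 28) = (h + 7)/(h - 4)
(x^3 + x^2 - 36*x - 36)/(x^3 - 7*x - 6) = (x^2 - 36)/(x^2 - x - 6)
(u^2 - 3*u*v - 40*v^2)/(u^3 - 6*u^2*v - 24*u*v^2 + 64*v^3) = (u + 5*v)/(u^2 + 2*u*v - 8*v^2)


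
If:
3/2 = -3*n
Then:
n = -1/2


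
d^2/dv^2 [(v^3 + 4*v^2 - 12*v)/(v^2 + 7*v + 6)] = 6/(v^3 + 3*v^2 + 3*v + 1)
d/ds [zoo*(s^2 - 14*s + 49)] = zoo*(s - 7)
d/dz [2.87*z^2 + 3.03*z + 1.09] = 5.74*z + 3.03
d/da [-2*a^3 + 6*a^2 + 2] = 6*a*(2 - a)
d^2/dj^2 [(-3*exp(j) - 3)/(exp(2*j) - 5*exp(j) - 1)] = 3*(-exp(4*j) - 9*exp(3*j) + 9*exp(2*j) - 24*exp(j) + 4)*exp(j)/(exp(6*j) - 15*exp(5*j) + 72*exp(4*j) - 95*exp(3*j) - 72*exp(2*j) - 15*exp(j) - 1)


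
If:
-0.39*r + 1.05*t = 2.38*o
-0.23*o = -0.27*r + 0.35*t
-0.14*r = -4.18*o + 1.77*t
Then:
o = 0.00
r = 0.00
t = 0.00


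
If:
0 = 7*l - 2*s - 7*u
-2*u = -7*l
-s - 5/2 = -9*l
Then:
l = 10/71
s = -175/142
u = 35/71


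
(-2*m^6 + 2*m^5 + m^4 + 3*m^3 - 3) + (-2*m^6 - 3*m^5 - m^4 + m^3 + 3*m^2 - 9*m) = -4*m^6 - m^5 + 4*m^3 + 3*m^2 - 9*m - 3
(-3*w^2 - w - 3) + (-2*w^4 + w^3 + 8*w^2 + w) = -2*w^4 + w^3 + 5*w^2 - 3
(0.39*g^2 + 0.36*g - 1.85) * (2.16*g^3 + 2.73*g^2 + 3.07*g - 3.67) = 0.8424*g^5 + 1.8423*g^4 - 1.8159*g^3 - 5.3766*g^2 - 7.0007*g + 6.7895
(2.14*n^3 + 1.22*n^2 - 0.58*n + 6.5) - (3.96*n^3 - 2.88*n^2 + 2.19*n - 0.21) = -1.82*n^3 + 4.1*n^2 - 2.77*n + 6.71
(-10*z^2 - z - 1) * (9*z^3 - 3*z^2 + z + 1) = -90*z^5 + 21*z^4 - 16*z^3 - 8*z^2 - 2*z - 1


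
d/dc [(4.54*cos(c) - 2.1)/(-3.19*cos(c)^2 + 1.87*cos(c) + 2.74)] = (-14.4826*cos(c)^2 + 13.398*cos(c) - 16.3666)*sin(c)/(10.1761*cos(c)^4 - 11.9306*cos(c)^3 - 13.9843*cos(c)^2 + 10.2476*cos(c) + 7.5076)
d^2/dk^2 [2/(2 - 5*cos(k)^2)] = 20*(10*sin(k)^4 - 9*sin(k)^2 - 3)/(5*cos(k)^2 - 2)^3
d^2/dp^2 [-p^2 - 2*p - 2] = -2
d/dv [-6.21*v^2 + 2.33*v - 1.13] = 2.33 - 12.42*v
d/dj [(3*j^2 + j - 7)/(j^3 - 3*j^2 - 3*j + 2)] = (-3*j^4 - 2*j^3 + 15*j^2 - 30*j - 19)/(j^6 - 6*j^5 + 3*j^4 + 22*j^3 - 3*j^2 - 12*j + 4)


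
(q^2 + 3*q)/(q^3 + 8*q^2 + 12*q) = (q + 3)/(q^2 + 8*q + 12)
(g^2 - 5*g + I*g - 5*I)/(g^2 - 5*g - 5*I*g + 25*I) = (g + I)/(g - 5*I)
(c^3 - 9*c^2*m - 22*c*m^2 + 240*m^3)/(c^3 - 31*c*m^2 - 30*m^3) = (c - 8*m)/(c + m)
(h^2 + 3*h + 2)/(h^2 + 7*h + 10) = (h + 1)/(h + 5)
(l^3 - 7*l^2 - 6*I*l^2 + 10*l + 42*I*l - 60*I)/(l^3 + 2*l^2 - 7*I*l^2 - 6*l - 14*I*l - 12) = (l^2 - 7*l + 10)/(l^2 + l*(2 - I) - 2*I)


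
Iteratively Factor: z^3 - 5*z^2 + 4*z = (z - 4)*(z^2 - z) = (z - 4)*(z - 1)*(z)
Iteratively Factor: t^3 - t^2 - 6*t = (t)*(t^2 - t - 6) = t*(t - 3)*(t + 2)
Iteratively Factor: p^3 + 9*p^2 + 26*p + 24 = (p + 3)*(p^2 + 6*p + 8) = (p + 3)*(p + 4)*(p + 2)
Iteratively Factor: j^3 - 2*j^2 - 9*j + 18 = (j - 3)*(j^2 + j - 6) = (j - 3)*(j - 2)*(j + 3)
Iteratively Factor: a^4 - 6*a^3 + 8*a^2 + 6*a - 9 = (a - 1)*(a^3 - 5*a^2 + 3*a + 9) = (a - 3)*(a - 1)*(a^2 - 2*a - 3) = (a - 3)*(a - 1)*(a + 1)*(a - 3)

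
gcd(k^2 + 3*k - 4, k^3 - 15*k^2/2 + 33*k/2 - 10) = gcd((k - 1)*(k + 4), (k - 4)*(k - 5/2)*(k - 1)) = k - 1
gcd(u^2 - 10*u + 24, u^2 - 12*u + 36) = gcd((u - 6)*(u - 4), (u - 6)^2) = u - 6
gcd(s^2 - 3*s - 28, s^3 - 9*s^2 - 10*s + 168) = s^2 - 3*s - 28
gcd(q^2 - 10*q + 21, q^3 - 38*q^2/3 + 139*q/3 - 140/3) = q - 7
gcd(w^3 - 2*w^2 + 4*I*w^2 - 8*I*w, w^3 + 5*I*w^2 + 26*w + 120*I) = w + 4*I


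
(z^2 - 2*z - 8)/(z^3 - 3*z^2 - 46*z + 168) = (z + 2)/(z^2 + z - 42)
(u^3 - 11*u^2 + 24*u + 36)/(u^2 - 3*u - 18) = (u^2 - 5*u - 6)/(u + 3)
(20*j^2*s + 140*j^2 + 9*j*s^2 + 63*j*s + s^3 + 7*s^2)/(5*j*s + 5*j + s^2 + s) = (4*j*s + 28*j + s^2 + 7*s)/(s + 1)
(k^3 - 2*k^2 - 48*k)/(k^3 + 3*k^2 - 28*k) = (k^2 - 2*k - 48)/(k^2 + 3*k - 28)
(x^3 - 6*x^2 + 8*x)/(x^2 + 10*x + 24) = x*(x^2 - 6*x + 8)/(x^2 + 10*x + 24)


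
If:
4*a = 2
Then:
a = 1/2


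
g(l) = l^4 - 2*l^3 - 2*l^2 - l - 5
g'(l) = 4*l^3 - 6*l^2 - 4*l - 1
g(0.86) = -8.06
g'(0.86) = -6.33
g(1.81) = -14.49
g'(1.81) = -4.18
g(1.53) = -12.90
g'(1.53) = -6.84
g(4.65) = 213.55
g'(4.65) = 252.84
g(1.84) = -14.61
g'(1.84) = -3.76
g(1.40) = -11.97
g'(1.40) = -7.38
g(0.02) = -5.02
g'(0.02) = -1.08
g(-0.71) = -4.33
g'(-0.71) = -2.62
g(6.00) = 781.00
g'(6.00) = 623.00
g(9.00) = 4927.00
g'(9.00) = 2393.00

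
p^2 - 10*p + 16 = (p - 8)*(p - 2)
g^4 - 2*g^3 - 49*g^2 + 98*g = g*(g - 7)*(g - 2)*(g + 7)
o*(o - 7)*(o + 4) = o^3 - 3*o^2 - 28*o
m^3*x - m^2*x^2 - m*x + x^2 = (m - 1)*(m - x)*(m*x + x)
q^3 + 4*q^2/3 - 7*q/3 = q*(q - 1)*(q + 7/3)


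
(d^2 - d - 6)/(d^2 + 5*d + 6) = (d - 3)/(d + 3)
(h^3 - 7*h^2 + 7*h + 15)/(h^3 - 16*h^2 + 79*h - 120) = (h + 1)/(h - 8)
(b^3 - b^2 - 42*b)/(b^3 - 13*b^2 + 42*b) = (b + 6)/(b - 6)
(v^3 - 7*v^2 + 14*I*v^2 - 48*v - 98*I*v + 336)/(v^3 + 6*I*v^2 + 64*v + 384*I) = (v - 7)/(v - 8*I)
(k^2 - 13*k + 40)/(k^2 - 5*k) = (k - 8)/k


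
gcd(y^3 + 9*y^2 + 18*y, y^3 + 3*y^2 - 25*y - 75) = y + 3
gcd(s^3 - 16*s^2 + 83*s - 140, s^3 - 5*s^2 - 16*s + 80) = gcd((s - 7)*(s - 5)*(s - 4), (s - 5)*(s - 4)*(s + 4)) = s^2 - 9*s + 20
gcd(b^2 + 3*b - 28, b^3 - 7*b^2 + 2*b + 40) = b - 4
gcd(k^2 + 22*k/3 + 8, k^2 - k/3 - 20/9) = k + 4/3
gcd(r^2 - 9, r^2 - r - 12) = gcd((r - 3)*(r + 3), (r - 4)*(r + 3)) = r + 3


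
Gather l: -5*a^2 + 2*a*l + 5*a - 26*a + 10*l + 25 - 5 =-5*a^2 - 21*a + l*(2*a + 10) + 20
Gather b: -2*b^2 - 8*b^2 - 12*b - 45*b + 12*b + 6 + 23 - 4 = -10*b^2 - 45*b + 25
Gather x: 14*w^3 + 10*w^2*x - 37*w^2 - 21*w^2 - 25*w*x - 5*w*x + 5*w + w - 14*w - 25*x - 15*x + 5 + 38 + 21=14*w^3 - 58*w^2 - 8*w + x*(10*w^2 - 30*w - 40) + 64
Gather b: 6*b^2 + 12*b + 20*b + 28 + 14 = 6*b^2 + 32*b + 42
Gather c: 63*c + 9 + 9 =63*c + 18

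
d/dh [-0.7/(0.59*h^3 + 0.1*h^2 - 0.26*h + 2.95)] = (1.239*h^2 + 0.14*h - 0.182)/(0.59*h^3 + 0.1*h^2 - 0.26*h + 2.95)^2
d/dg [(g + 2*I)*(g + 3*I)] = 2*g + 5*I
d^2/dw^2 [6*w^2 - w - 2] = 12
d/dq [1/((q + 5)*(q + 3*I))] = -(2*q + 5 + 3*I)/((q + 5)^2*(q + 3*I)^2)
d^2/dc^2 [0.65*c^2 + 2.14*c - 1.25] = 1.30000000000000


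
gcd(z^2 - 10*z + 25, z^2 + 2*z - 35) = z - 5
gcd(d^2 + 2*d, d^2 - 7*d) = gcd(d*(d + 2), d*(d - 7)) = d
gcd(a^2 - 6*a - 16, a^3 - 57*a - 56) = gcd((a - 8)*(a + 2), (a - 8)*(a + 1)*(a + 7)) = a - 8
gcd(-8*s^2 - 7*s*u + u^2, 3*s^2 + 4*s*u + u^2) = s + u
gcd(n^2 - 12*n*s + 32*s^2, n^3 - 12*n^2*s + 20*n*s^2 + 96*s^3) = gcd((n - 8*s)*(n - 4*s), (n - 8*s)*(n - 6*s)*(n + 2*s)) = -n + 8*s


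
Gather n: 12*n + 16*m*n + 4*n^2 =4*n^2 + n*(16*m + 12)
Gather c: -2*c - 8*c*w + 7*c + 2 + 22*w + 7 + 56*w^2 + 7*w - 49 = c*(5 - 8*w) + 56*w^2 + 29*w - 40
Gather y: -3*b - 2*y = -3*b - 2*y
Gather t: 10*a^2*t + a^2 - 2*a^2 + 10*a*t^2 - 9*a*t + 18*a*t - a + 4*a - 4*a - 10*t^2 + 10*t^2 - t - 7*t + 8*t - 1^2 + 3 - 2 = -a^2 + 10*a*t^2 - a + t*(10*a^2 + 9*a)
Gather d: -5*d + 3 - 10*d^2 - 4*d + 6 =-10*d^2 - 9*d + 9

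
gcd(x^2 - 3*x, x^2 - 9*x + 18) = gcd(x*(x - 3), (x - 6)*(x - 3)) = x - 3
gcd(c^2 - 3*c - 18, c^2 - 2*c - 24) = c - 6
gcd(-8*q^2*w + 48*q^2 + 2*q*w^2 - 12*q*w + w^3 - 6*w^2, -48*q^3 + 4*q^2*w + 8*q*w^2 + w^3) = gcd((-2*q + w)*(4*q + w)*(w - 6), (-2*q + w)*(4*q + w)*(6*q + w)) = 8*q^2 - 2*q*w - w^2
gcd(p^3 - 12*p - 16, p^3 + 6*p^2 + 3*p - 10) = p + 2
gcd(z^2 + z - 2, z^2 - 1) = z - 1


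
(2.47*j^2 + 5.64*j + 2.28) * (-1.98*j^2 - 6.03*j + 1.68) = -4.8906*j^4 - 26.0613*j^3 - 34.374*j^2 - 4.2732*j + 3.8304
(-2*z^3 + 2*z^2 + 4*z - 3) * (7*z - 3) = -14*z^4 + 20*z^3 + 22*z^2 - 33*z + 9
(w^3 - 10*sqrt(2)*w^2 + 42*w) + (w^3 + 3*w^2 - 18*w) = 2*w^3 - 10*sqrt(2)*w^2 + 3*w^2 + 24*w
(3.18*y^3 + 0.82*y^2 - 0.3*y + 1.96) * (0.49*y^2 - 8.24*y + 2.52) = 1.5582*y^5 - 25.8014*y^4 + 1.1098*y^3 + 5.4988*y^2 - 16.9064*y + 4.9392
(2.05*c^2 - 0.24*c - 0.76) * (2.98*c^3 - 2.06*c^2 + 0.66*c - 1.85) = 6.109*c^5 - 4.9382*c^4 - 0.4174*c^3 - 2.3853*c^2 - 0.0576*c + 1.406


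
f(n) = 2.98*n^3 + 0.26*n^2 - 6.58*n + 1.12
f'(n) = 8.94*n^2 + 0.52*n - 6.58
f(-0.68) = 4.78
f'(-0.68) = -2.80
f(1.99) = 12.54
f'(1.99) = 29.86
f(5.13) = 376.52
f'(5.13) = 231.36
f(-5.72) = -510.44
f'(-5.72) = 282.95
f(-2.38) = -21.92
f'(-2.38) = 42.82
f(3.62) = 122.07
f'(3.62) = 112.46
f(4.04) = 175.28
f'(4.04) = 141.44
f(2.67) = 42.13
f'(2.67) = 58.54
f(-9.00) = -2091.02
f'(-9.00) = 712.88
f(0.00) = 1.12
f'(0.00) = -6.58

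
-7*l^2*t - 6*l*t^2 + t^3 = t*(-7*l + t)*(l + t)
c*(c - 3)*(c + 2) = c^3 - c^2 - 6*c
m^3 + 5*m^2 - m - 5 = (m - 1)*(m + 1)*(m + 5)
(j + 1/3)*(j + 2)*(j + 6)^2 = j^4 + 43*j^3/3 + 194*j^2/3 + 92*j + 24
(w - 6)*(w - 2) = w^2 - 8*w + 12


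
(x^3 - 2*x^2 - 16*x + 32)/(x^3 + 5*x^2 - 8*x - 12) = (x^2 - 16)/(x^2 + 7*x + 6)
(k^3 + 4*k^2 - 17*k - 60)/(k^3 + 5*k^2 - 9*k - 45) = (k - 4)/(k - 3)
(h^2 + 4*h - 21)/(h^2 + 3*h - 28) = (h - 3)/(h - 4)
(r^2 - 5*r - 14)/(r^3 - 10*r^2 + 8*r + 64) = (r - 7)/(r^2 - 12*r + 32)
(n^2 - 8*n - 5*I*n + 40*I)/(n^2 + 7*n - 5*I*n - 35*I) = (n - 8)/(n + 7)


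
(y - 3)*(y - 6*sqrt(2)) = y^2 - 6*sqrt(2)*y - 3*y + 18*sqrt(2)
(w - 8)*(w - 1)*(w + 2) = w^3 - 7*w^2 - 10*w + 16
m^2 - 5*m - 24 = (m - 8)*(m + 3)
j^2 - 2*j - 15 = (j - 5)*(j + 3)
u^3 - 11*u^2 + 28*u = u*(u - 7)*(u - 4)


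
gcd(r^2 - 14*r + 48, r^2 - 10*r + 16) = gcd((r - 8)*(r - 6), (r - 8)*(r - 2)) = r - 8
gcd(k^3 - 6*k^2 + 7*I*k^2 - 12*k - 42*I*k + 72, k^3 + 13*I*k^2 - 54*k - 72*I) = k^2 + 7*I*k - 12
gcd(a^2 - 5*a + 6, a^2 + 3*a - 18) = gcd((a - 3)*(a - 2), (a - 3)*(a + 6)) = a - 3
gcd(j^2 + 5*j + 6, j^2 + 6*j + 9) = j + 3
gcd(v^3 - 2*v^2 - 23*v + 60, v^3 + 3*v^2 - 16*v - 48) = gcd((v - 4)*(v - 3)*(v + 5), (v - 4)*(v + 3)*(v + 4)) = v - 4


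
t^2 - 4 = (t - 2)*(t + 2)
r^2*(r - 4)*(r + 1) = r^4 - 3*r^3 - 4*r^2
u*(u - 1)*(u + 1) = u^3 - u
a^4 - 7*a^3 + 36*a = a*(a - 6)*(a - 3)*(a + 2)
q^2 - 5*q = q*(q - 5)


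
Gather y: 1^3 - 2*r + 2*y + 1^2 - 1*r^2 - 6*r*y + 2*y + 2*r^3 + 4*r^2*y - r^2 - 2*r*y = 2*r^3 - 2*r^2 - 2*r + y*(4*r^2 - 8*r + 4) + 2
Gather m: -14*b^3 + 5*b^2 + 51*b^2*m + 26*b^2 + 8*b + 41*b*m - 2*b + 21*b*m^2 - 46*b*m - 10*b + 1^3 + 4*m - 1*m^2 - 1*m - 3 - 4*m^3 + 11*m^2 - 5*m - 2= -14*b^3 + 31*b^2 - 4*b - 4*m^3 + m^2*(21*b + 10) + m*(51*b^2 - 5*b - 2) - 4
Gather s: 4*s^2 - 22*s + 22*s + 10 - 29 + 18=4*s^2 - 1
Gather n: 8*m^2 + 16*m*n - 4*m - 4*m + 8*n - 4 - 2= 8*m^2 - 8*m + n*(16*m + 8) - 6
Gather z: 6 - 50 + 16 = -28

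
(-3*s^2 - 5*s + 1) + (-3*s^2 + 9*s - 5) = -6*s^2 + 4*s - 4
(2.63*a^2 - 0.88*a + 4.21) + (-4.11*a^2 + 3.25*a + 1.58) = -1.48*a^2 + 2.37*a + 5.79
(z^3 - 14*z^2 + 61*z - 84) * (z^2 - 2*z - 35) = z^5 - 16*z^4 + 54*z^3 + 284*z^2 - 1967*z + 2940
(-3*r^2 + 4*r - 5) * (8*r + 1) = -24*r^3 + 29*r^2 - 36*r - 5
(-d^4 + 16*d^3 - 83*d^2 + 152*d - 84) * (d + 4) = -d^5 + 12*d^4 - 19*d^3 - 180*d^2 + 524*d - 336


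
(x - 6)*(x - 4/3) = x^2 - 22*x/3 + 8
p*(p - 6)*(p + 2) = p^3 - 4*p^2 - 12*p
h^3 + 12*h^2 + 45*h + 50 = (h + 2)*(h + 5)^2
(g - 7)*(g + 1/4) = g^2 - 27*g/4 - 7/4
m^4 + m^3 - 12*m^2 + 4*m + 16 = (m - 2)^2*(m + 1)*(m + 4)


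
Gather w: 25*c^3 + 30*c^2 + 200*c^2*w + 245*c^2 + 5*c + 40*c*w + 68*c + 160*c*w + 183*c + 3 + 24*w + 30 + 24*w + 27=25*c^3 + 275*c^2 + 256*c + w*(200*c^2 + 200*c + 48) + 60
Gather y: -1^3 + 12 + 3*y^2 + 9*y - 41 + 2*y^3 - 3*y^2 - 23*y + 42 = 2*y^3 - 14*y + 12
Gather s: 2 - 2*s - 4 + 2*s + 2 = 0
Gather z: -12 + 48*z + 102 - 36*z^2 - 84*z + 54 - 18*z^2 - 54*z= -54*z^2 - 90*z + 144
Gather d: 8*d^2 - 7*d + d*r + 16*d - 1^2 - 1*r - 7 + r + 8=8*d^2 + d*(r + 9)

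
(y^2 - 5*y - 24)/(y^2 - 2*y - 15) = (y - 8)/(y - 5)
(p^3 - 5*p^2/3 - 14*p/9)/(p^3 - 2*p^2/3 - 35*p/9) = (3*p + 2)/(3*p + 5)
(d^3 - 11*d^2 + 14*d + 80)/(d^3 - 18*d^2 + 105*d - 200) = (d + 2)/(d - 5)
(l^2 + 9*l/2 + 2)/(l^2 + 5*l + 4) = (l + 1/2)/(l + 1)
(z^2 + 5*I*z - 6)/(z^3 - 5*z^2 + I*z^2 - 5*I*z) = (z^2 + 5*I*z - 6)/(z*(z^2 + z*(-5 + I) - 5*I))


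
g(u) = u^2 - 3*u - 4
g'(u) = 2*u - 3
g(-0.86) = -0.68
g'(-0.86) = -4.72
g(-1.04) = 0.20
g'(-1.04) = -5.08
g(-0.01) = -3.97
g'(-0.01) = -3.02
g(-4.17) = 25.90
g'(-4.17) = -11.34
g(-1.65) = 3.67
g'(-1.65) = -6.30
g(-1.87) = 5.11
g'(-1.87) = -6.74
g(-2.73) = 11.64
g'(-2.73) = -8.46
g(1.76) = -6.18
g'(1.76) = 0.52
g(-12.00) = 176.00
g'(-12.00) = -27.00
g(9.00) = 50.00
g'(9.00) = 15.00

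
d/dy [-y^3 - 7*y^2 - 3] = y*(-3*y - 14)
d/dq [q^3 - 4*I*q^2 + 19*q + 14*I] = 3*q^2 - 8*I*q + 19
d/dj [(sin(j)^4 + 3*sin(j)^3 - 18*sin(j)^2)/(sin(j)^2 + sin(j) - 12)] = 2*(sin(j)^2 + 9*sin(j) + 24)*sin(j)*cos(j)/(sin(j) + 4)^2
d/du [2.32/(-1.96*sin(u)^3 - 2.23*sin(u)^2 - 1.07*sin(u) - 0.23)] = (13.6416*sin(u)^2 + 10.3472*sin(u) + 2.4824)*cos(u)/(1.96*sin(u)^3 + 2.23*sin(u)^2 + 1.07*sin(u) + 0.23)^2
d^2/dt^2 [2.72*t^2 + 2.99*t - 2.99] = 5.44000000000000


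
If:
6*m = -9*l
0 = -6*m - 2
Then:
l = 2/9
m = -1/3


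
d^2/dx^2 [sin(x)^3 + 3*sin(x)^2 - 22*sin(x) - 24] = -9*sin(x)^3 - 12*sin(x)^2 + 28*sin(x) + 6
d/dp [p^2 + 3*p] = 2*p + 3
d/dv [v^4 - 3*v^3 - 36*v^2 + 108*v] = 4*v^3 - 9*v^2 - 72*v + 108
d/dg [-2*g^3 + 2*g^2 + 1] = 2*g*(2 - 3*g)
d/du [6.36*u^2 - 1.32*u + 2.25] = 12.72*u - 1.32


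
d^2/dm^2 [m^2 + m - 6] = 2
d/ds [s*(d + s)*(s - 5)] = s*(d + s) + s*(s - 5) + (d + s)*(s - 5)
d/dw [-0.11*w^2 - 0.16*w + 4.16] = -0.22*w - 0.16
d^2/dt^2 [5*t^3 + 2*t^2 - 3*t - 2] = 30*t + 4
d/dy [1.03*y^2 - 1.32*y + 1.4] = 2.06*y - 1.32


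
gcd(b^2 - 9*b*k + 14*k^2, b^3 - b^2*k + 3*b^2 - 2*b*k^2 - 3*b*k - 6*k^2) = b - 2*k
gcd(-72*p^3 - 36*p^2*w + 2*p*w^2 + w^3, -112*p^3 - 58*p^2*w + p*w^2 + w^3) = 2*p + w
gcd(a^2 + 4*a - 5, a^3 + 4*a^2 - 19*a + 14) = a - 1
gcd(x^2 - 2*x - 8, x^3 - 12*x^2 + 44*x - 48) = x - 4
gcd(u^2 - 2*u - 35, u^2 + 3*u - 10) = u + 5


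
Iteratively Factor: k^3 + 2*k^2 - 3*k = (k + 3)*(k^2 - k) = k*(k + 3)*(k - 1)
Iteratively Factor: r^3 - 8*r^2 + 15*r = (r - 3)*(r^2 - 5*r) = r*(r - 3)*(r - 5)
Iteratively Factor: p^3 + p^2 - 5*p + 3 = (p + 3)*(p^2 - 2*p + 1) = (p - 1)*(p + 3)*(p - 1)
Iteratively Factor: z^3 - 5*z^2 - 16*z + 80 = (z - 4)*(z^2 - z - 20) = (z - 4)*(z + 4)*(z - 5)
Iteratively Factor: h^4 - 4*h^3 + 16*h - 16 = (h - 2)*(h^3 - 2*h^2 - 4*h + 8) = (h - 2)*(h + 2)*(h^2 - 4*h + 4) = (h - 2)^2*(h + 2)*(h - 2)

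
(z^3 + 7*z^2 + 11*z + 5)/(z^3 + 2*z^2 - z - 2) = (z^2 + 6*z + 5)/(z^2 + z - 2)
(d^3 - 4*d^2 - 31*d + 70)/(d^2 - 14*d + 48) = (d^3 - 4*d^2 - 31*d + 70)/(d^2 - 14*d + 48)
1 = 1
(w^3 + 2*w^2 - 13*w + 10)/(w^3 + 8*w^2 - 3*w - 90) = (w^2 - 3*w + 2)/(w^2 + 3*w - 18)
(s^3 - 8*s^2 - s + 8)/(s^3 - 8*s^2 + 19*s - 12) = (s^2 - 7*s - 8)/(s^2 - 7*s + 12)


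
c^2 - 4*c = c*(c - 4)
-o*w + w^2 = w*(-o + w)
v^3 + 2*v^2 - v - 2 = (v - 1)*(v + 1)*(v + 2)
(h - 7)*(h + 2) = h^2 - 5*h - 14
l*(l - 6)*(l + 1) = l^3 - 5*l^2 - 6*l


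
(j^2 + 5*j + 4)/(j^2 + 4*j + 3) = (j + 4)/(j + 3)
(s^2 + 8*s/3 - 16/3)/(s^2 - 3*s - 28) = (s - 4/3)/(s - 7)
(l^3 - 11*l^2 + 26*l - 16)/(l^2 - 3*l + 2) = l - 8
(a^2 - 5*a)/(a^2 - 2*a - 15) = a/(a + 3)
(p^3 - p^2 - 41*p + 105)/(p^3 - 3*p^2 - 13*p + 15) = (p^2 + 4*p - 21)/(p^2 + 2*p - 3)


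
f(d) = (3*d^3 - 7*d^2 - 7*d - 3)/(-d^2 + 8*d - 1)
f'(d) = (2*d - 8)*(3*d^3 - 7*d^2 - 7*d - 3)/(-d^2 + 8*d - 1)^2 + (9*d^2 - 14*d - 7)/(-d^2 + 8*d - 1)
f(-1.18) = 0.80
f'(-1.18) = -1.17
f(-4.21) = 6.13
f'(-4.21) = -2.11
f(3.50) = 1.04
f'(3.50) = 3.61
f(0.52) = -2.81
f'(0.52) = 2.66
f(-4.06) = 5.82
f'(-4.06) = -2.09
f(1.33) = -2.24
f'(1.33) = 0.29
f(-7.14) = 12.85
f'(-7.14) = -2.43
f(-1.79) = 1.63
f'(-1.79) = -1.52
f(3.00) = -0.43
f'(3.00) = 2.35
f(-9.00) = 17.49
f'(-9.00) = -2.55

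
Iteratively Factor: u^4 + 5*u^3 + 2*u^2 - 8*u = (u)*(u^3 + 5*u^2 + 2*u - 8) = u*(u + 2)*(u^2 + 3*u - 4) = u*(u - 1)*(u + 2)*(u + 4)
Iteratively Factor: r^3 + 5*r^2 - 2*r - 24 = (r - 2)*(r^2 + 7*r + 12) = (r - 2)*(r + 3)*(r + 4)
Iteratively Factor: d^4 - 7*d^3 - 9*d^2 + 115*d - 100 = (d - 1)*(d^3 - 6*d^2 - 15*d + 100) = (d - 1)*(d + 4)*(d^2 - 10*d + 25) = (d - 5)*(d - 1)*(d + 4)*(d - 5)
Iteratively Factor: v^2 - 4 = (v - 2)*(v + 2)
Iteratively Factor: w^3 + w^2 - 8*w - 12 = (w - 3)*(w^2 + 4*w + 4) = (w - 3)*(w + 2)*(w + 2)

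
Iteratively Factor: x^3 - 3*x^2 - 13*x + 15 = (x - 5)*(x^2 + 2*x - 3) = (x - 5)*(x + 3)*(x - 1)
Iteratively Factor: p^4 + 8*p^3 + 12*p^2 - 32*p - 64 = (p + 4)*(p^3 + 4*p^2 - 4*p - 16) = (p - 2)*(p + 4)*(p^2 + 6*p + 8) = (p - 2)*(p + 2)*(p + 4)*(p + 4)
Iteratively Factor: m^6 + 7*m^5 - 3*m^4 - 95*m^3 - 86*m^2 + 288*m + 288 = (m - 3)*(m^5 + 10*m^4 + 27*m^3 - 14*m^2 - 128*m - 96) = (m - 3)*(m + 3)*(m^4 + 7*m^3 + 6*m^2 - 32*m - 32) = (m - 3)*(m + 1)*(m + 3)*(m^3 + 6*m^2 - 32) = (m - 3)*(m - 2)*(m + 1)*(m + 3)*(m^2 + 8*m + 16) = (m - 3)*(m - 2)*(m + 1)*(m + 3)*(m + 4)*(m + 4)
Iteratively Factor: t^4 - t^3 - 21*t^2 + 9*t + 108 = (t + 3)*(t^3 - 4*t^2 - 9*t + 36) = (t - 3)*(t + 3)*(t^2 - t - 12) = (t - 3)*(t + 3)^2*(t - 4)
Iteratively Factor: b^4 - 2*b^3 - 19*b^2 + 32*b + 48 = (b + 1)*(b^3 - 3*b^2 - 16*b + 48) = (b + 1)*(b + 4)*(b^2 - 7*b + 12) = (b - 4)*(b + 1)*(b + 4)*(b - 3)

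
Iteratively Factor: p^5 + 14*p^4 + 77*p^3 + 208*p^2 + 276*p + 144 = (p + 2)*(p^4 + 12*p^3 + 53*p^2 + 102*p + 72) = (p + 2)*(p + 4)*(p^3 + 8*p^2 + 21*p + 18) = (p + 2)*(p + 3)*(p + 4)*(p^2 + 5*p + 6) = (p + 2)^2*(p + 3)*(p + 4)*(p + 3)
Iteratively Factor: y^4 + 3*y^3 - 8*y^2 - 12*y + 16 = (y + 2)*(y^3 + y^2 - 10*y + 8) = (y - 1)*(y + 2)*(y^2 + 2*y - 8) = (y - 1)*(y + 2)*(y + 4)*(y - 2)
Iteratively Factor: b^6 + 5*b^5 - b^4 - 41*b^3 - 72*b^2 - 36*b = (b + 3)*(b^5 + 2*b^4 - 7*b^3 - 20*b^2 - 12*b) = (b + 2)*(b + 3)*(b^4 - 7*b^2 - 6*b) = (b - 3)*(b + 2)*(b + 3)*(b^3 + 3*b^2 + 2*b) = b*(b - 3)*(b + 2)*(b + 3)*(b^2 + 3*b + 2) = b*(b - 3)*(b + 2)^2*(b + 3)*(b + 1)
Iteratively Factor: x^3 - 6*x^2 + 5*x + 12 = (x - 4)*(x^2 - 2*x - 3) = (x - 4)*(x + 1)*(x - 3)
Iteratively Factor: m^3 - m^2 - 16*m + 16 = (m - 4)*(m^2 + 3*m - 4) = (m - 4)*(m + 4)*(m - 1)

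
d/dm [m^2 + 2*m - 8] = 2*m + 2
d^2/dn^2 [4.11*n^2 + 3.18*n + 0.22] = 8.22000000000000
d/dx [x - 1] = 1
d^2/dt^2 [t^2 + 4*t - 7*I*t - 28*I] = 2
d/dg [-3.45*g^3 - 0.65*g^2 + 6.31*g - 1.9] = -10.35*g^2 - 1.3*g + 6.31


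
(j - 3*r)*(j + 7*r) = j^2 + 4*j*r - 21*r^2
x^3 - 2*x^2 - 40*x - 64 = (x - 8)*(x + 2)*(x + 4)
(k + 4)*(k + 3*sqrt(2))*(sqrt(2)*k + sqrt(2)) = sqrt(2)*k^3 + 6*k^2 + 5*sqrt(2)*k^2 + 4*sqrt(2)*k + 30*k + 24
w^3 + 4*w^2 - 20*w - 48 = (w - 4)*(w + 2)*(w + 6)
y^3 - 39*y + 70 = (y - 5)*(y - 2)*(y + 7)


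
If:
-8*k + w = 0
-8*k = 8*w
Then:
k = 0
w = 0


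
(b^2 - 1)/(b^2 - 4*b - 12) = (1 - b^2)/(-b^2 + 4*b + 12)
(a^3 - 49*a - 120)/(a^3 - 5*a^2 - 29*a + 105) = (a^2 - 5*a - 24)/(a^2 - 10*a + 21)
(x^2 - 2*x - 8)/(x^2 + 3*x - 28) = (x + 2)/(x + 7)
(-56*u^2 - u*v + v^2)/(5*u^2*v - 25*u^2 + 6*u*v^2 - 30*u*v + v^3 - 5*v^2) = (-56*u^2 - u*v + v^2)/(5*u^2*v - 25*u^2 + 6*u*v^2 - 30*u*v + v^3 - 5*v^2)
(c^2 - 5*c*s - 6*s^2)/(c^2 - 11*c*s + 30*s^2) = (-c - s)/(-c + 5*s)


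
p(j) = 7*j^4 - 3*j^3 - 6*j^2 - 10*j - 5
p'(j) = 28*j^3 - 9*j^2 - 12*j - 10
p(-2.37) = 245.78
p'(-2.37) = -404.85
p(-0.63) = 0.77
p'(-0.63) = -13.01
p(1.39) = -12.42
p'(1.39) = 31.13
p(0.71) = -14.42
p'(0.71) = -13.04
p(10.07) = 68203.10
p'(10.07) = 27548.64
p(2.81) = 289.40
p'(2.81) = 506.48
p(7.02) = 15591.18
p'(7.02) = 9148.79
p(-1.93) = 110.64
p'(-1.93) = -221.66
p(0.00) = -5.00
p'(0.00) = -10.00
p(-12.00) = 149587.00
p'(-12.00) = -49546.00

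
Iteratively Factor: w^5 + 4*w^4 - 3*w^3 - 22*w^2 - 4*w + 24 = (w + 3)*(w^4 + w^3 - 6*w^2 - 4*w + 8) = (w - 1)*(w + 3)*(w^3 + 2*w^2 - 4*w - 8) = (w - 2)*(w - 1)*(w + 3)*(w^2 + 4*w + 4) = (w - 2)*(w - 1)*(w + 2)*(w + 3)*(w + 2)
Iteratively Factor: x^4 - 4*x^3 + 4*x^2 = (x - 2)*(x^3 - 2*x^2) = x*(x - 2)*(x^2 - 2*x) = x*(x - 2)^2*(x)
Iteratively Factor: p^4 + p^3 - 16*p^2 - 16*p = (p)*(p^3 + p^2 - 16*p - 16) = p*(p - 4)*(p^2 + 5*p + 4) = p*(p - 4)*(p + 1)*(p + 4)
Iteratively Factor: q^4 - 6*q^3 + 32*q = (q - 4)*(q^3 - 2*q^2 - 8*q) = (q - 4)*(q + 2)*(q^2 - 4*q) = (q - 4)^2*(q + 2)*(q)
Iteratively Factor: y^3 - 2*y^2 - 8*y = (y - 4)*(y^2 + 2*y) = (y - 4)*(y + 2)*(y)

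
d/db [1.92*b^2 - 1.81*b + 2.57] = 3.84*b - 1.81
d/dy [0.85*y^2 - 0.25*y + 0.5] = 1.7*y - 0.25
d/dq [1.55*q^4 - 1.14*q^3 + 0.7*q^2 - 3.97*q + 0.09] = 6.2*q^3 - 3.42*q^2 + 1.4*q - 3.97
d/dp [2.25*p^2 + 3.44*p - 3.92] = 4.5*p + 3.44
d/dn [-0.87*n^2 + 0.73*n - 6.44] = 0.73 - 1.74*n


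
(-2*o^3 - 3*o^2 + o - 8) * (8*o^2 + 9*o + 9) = -16*o^5 - 42*o^4 - 37*o^3 - 82*o^2 - 63*o - 72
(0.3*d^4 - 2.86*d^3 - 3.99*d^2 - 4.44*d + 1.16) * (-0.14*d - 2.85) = -0.042*d^5 - 0.4546*d^4 + 8.7096*d^3 + 11.9931*d^2 + 12.4916*d - 3.306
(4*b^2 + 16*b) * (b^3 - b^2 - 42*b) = 4*b^5 + 12*b^4 - 184*b^3 - 672*b^2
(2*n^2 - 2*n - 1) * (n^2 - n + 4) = 2*n^4 - 4*n^3 + 9*n^2 - 7*n - 4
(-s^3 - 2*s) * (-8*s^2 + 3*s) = 8*s^5 - 3*s^4 + 16*s^3 - 6*s^2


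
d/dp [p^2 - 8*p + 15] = 2*p - 8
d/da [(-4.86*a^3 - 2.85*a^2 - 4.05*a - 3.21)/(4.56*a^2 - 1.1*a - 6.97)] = (-22.1616*a^4 + 10.692*a^3 + 123.2256*a^2 + 69.0042*a + 24.6975)/(20.7936*a^4 - 10.032*a^3 - 62.3564*a^2 + 15.334*a + 48.5809)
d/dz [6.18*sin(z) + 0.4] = 6.18*cos(z)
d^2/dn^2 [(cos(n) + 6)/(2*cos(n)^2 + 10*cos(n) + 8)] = (-9*(1 - cos(2*n))^2*cos(n)/4 - 19*(1 - cos(2*n))^2/4 + 425*cos(n)/2 - 18*cos(2*n) - 18*cos(3*n) + cos(5*n)/2 + 213)/(2*(cos(n) + 1)^3*(cos(n) + 4)^3)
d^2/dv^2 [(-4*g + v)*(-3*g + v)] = 2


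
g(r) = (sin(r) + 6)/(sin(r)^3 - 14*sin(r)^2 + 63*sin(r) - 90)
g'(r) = (sin(r) + 6)*(-3*sin(r)^2*cos(r) + 28*sin(r)*cos(r) - 63*cos(r))/(sin(r)^3 - 14*sin(r)^2 + 63*sin(r) - 90)^2 + cos(r)/(sin(r)^3 - 14*sin(r)^2 + 63*sin(r) - 90) = (-2*sin(r)^3 - 4*sin(r)^2 + 168*sin(r) - 468)*cos(r)/(sin(r)^3 - 14*sin(r)^2 + 63*sin(r) - 90)^2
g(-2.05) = -0.03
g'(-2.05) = 0.01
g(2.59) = -0.11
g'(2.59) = 0.09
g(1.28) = -0.17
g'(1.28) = -0.05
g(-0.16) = -0.06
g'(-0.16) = -0.05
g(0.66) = -0.12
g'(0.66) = -0.09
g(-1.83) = -0.03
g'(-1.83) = 0.01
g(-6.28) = -0.07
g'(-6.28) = -0.06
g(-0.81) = -0.04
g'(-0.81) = -0.02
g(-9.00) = -0.05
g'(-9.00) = 0.03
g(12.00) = -0.04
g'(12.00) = -0.03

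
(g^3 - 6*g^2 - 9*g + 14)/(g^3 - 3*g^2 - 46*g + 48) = (g^2 - 5*g - 14)/(g^2 - 2*g - 48)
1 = 1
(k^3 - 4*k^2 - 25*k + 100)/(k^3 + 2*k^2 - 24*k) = (k^2 - 25)/(k*(k + 6))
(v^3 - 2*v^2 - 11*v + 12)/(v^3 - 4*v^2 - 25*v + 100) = (v^2 + 2*v - 3)/(v^2 - 25)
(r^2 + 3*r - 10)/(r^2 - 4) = (r + 5)/(r + 2)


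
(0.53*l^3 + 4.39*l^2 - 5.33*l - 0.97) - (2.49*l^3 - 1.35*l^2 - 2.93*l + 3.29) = -1.96*l^3 + 5.74*l^2 - 2.4*l - 4.26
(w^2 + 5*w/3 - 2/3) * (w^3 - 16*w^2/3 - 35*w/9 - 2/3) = w^5 - 11*w^4/3 - 121*w^3/9 - 97*w^2/27 + 40*w/27 + 4/9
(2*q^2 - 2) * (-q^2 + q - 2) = -2*q^4 + 2*q^3 - 2*q^2 - 2*q + 4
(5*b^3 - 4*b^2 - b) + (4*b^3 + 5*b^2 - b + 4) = 9*b^3 + b^2 - 2*b + 4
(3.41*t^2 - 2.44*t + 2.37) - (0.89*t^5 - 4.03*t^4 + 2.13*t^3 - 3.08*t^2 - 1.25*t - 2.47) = -0.89*t^5 + 4.03*t^4 - 2.13*t^3 + 6.49*t^2 - 1.19*t + 4.84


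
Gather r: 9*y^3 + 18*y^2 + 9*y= 9*y^3 + 18*y^2 + 9*y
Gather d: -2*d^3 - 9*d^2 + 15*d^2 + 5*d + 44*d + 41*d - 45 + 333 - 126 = -2*d^3 + 6*d^2 + 90*d + 162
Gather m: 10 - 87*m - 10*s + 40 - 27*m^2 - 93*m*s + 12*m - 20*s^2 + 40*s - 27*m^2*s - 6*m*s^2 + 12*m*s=m^2*(-27*s - 27) + m*(-6*s^2 - 81*s - 75) - 20*s^2 + 30*s + 50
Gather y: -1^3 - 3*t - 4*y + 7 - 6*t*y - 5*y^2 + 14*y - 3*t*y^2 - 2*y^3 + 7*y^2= -3*t - 2*y^3 + y^2*(2 - 3*t) + y*(10 - 6*t) + 6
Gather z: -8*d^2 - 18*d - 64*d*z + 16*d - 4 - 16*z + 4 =-8*d^2 - 2*d + z*(-64*d - 16)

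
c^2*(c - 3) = c^3 - 3*c^2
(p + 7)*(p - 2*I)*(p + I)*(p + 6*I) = p^4 + 7*p^3 + 5*I*p^3 + 8*p^2 + 35*I*p^2 + 56*p + 12*I*p + 84*I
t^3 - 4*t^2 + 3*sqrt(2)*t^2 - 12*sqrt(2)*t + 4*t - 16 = (t - 4)*(t + sqrt(2))*(t + 2*sqrt(2))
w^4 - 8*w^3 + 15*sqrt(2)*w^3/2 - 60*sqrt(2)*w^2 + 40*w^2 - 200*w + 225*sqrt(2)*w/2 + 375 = (w - 5)*(w - 3)*(w + 5*sqrt(2)/2)*(w + 5*sqrt(2))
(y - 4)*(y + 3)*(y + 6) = y^3 + 5*y^2 - 18*y - 72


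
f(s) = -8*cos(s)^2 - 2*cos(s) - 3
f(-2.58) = -7.04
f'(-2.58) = 6.15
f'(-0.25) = -4.33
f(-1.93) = -3.29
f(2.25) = -4.90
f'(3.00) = -1.95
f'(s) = 16*sin(s)*cos(s) + 2*sin(s)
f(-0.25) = -12.45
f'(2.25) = -6.26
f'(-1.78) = 1.29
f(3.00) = -8.86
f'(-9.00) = 5.18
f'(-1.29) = -6.18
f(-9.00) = -7.82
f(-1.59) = -2.96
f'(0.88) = 9.40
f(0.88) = -7.52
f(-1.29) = -4.17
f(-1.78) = -2.93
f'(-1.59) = -1.69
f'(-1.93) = 3.39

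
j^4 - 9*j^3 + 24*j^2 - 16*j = j*(j - 4)^2*(j - 1)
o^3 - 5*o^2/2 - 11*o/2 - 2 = (o - 4)*(o + 1/2)*(o + 1)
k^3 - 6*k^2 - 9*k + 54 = (k - 6)*(k - 3)*(k + 3)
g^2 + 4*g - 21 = (g - 3)*(g + 7)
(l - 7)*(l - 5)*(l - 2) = l^3 - 14*l^2 + 59*l - 70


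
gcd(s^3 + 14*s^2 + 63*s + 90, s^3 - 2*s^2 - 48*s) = s + 6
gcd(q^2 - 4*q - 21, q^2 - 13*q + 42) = q - 7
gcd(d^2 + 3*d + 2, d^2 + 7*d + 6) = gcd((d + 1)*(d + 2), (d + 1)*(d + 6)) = d + 1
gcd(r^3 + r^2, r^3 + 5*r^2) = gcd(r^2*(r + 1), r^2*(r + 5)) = r^2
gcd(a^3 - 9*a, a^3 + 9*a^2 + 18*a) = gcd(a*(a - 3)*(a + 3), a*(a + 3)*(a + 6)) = a^2 + 3*a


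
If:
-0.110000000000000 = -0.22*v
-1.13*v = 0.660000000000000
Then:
No Solution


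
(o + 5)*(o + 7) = o^2 + 12*o + 35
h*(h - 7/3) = h^2 - 7*h/3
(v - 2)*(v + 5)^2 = v^3 + 8*v^2 + 5*v - 50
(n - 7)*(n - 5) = n^2 - 12*n + 35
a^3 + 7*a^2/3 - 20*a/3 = a*(a - 5/3)*(a + 4)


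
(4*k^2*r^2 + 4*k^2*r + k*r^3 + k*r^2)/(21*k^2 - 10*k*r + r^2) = k*r*(4*k*r + 4*k + r^2 + r)/(21*k^2 - 10*k*r + r^2)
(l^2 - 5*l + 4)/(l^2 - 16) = (l - 1)/(l + 4)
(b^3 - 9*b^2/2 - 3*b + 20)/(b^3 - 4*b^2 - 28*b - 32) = (b^2 - 13*b/2 + 10)/(b^2 - 6*b - 16)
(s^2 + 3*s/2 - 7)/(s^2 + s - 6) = (s + 7/2)/(s + 3)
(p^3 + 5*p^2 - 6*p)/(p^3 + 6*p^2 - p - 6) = p/(p + 1)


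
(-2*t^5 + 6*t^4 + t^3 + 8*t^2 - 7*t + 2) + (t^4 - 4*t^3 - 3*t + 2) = -2*t^5 + 7*t^4 - 3*t^3 + 8*t^2 - 10*t + 4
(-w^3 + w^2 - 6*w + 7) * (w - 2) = -w^4 + 3*w^3 - 8*w^2 + 19*w - 14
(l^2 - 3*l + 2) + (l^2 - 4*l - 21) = 2*l^2 - 7*l - 19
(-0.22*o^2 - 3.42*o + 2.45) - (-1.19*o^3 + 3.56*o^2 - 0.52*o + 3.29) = 1.19*o^3 - 3.78*o^2 - 2.9*o - 0.84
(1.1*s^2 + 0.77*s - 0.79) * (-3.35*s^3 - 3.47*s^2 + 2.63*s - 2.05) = -3.685*s^5 - 6.3965*s^4 + 2.8676*s^3 + 2.5114*s^2 - 3.6562*s + 1.6195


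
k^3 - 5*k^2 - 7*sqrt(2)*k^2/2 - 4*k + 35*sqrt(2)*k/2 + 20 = (k - 5)*(k - 4*sqrt(2))*(k + sqrt(2)/2)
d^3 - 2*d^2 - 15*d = d*(d - 5)*(d + 3)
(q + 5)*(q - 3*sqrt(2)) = q^2 - 3*sqrt(2)*q + 5*q - 15*sqrt(2)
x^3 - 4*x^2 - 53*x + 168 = (x - 8)*(x - 3)*(x + 7)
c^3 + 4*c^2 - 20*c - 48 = (c - 4)*(c + 2)*(c + 6)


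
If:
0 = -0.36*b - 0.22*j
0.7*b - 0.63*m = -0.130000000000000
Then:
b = 0.9*m - 0.185714285714286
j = 0.303896103896104 - 1.47272727272727*m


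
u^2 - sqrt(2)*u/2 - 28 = (u - 4*sqrt(2))*(u + 7*sqrt(2)/2)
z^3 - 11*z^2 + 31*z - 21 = (z - 7)*(z - 3)*(z - 1)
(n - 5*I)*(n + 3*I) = n^2 - 2*I*n + 15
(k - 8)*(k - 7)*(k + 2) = k^3 - 13*k^2 + 26*k + 112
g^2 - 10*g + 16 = (g - 8)*(g - 2)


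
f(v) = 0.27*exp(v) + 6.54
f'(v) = 0.27*exp(v)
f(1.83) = 8.22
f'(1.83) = 1.68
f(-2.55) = 6.56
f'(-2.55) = 0.02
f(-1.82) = 6.58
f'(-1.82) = 0.04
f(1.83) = 8.22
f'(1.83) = 1.68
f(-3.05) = 6.55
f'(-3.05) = 0.01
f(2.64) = 10.32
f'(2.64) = 3.78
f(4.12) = 23.16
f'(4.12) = 16.62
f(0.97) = 7.25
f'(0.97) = 0.71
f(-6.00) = 6.54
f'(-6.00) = 0.00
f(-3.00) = 6.55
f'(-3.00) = 0.01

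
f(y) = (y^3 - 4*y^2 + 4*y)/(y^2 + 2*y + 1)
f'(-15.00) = 0.92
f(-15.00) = -22.12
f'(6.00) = 0.75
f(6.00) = 1.96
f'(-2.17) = -21.20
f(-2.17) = -27.57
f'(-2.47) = -11.61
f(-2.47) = -22.84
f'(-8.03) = 0.64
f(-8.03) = -16.35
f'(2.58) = 0.22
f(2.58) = 0.07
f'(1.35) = -0.33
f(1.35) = 0.10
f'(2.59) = 0.23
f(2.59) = 0.07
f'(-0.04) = 5.07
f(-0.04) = -0.18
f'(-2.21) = -19.41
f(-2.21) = -26.75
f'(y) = (-2*y - 2)*(y^3 - 4*y^2 + 4*y)/(y^2 + 2*y + 1)^2 + (3*y^2 - 8*y + 4)/(y^2 + 2*y + 1)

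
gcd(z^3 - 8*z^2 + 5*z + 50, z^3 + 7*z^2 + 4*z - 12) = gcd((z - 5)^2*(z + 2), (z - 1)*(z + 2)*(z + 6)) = z + 2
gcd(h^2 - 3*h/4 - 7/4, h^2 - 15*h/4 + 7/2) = h - 7/4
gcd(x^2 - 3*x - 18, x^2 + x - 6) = x + 3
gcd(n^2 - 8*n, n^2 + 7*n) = n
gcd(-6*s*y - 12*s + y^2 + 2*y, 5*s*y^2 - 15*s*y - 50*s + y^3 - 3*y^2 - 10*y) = y + 2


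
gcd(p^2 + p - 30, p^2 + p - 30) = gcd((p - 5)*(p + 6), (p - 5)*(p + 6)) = p^2 + p - 30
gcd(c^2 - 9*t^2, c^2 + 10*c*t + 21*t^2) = c + 3*t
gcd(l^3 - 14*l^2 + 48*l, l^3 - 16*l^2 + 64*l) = l^2 - 8*l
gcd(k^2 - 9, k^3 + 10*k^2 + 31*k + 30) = k + 3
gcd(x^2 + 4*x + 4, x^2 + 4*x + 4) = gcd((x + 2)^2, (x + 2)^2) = x^2 + 4*x + 4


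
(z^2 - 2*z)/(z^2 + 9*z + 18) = z*(z - 2)/(z^2 + 9*z + 18)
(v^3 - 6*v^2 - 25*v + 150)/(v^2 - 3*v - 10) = (v^2 - v - 30)/(v + 2)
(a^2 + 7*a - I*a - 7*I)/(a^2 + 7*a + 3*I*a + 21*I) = (a - I)/(a + 3*I)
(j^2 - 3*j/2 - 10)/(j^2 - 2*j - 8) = (j + 5/2)/(j + 2)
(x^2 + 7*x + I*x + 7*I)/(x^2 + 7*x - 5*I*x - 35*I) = (x + I)/(x - 5*I)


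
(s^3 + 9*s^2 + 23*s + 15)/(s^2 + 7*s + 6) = (s^2 + 8*s + 15)/(s + 6)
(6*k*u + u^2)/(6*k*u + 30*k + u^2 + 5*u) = u/(u + 5)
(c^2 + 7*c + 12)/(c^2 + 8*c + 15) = (c + 4)/(c + 5)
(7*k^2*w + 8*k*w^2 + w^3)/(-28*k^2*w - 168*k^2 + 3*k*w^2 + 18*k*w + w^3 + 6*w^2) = w*(k + w)/(-4*k*w - 24*k + w^2 + 6*w)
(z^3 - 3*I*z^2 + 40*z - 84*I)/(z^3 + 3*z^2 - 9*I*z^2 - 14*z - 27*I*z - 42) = (z + 6*I)/(z + 3)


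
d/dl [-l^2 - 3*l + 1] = -2*l - 3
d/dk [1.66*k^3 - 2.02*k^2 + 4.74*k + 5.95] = 4.98*k^2 - 4.04*k + 4.74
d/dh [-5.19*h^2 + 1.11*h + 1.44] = 1.11 - 10.38*h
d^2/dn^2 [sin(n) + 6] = -sin(n)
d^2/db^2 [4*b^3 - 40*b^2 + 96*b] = 24*b - 80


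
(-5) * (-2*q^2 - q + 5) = 10*q^2 + 5*q - 25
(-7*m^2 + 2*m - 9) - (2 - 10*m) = -7*m^2 + 12*m - 11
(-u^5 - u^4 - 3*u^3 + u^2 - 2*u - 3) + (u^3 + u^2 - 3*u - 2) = -u^5 - u^4 - 2*u^3 + 2*u^2 - 5*u - 5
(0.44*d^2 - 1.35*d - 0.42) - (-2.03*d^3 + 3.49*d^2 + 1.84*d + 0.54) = 2.03*d^3 - 3.05*d^2 - 3.19*d - 0.96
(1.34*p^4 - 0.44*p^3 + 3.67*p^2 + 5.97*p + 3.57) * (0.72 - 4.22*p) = -5.6548*p^5 + 2.8216*p^4 - 15.8042*p^3 - 22.551*p^2 - 10.767*p + 2.5704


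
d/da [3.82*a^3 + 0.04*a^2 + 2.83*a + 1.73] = 11.46*a^2 + 0.08*a + 2.83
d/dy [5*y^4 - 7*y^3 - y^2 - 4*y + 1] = 20*y^3 - 21*y^2 - 2*y - 4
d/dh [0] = 0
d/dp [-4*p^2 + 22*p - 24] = 22 - 8*p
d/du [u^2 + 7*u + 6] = 2*u + 7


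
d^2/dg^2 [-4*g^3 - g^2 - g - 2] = -24*g - 2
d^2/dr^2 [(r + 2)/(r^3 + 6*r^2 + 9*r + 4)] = 6*(r^3 + 8*r^2 + 24*r + 26)/(r^7 + 16*r^6 + 102*r^5 + 332*r^4 + 593*r^3 + 588*r^2 + 304*r + 64)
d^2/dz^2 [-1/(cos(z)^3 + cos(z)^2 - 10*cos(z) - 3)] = ((37*cos(z) - 8*cos(2*z) - 9*cos(3*z))*(cos(z)^3 + cos(z)^2 - 10*cos(z) - 3)/4 - 2*(3*cos(z)^2 + 2*cos(z) - 10)^2*sin(z)^2)/(cos(z)^3 + cos(z)^2 - 10*cos(z) - 3)^3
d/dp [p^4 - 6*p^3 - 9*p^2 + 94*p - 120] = 4*p^3 - 18*p^2 - 18*p + 94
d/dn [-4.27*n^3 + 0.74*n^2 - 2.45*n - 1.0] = -12.81*n^2 + 1.48*n - 2.45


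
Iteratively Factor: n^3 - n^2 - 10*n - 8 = (n + 2)*(n^2 - 3*n - 4) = (n + 1)*(n + 2)*(n - 4)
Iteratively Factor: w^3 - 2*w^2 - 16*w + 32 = (w - 2)*(w^2 - 16) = (w - 4)*(w - 2)*(w + 4)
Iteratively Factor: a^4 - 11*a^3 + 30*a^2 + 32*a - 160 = (a - 4)*(a^3 - 7*a^2 + 2*a + 40) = (a - 5)*(a - 4)*(a^2 - 2*a - 8) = (a - 5)*(a - 4)^2*(a + 2)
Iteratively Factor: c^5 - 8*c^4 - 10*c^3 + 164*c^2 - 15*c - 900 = (c - 5)*(c^4 - 3*c^3 - 25*c^2 + 39*c + 180) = (c - 5)*(c + 3)*(c^3 - 6*c^2 - 7*c + 60) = (c - 5)*(c - 4)*(c + 3)*(c^2 - 2*c - 15) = (c - 5)^2*(c - 4)*(c + 3)*(c + 3)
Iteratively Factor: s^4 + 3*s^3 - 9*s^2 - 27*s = (s + 3)*(s^3 - 9*s) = s*(s + 3)*(s^2 - 9) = s*(s - 3)*(s + 3)*(s + 3)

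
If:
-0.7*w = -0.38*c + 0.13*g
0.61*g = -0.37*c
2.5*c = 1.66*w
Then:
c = 0.00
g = 0.00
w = 0.00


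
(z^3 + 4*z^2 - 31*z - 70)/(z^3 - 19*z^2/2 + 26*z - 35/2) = 2*(z^2 + 9*z + 14)/(2*z^2 - 9*z + 7)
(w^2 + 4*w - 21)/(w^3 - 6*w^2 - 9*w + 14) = (w^2 + 4*w - 21)/(w^3 - 6*w^2 - 9*w + 14)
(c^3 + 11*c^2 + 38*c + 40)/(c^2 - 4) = (c^2 + 9*c + 20)/(c - 2)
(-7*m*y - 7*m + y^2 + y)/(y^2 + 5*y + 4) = (-7*m + y)/(y + 4)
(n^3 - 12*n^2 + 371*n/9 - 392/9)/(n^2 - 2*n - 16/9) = (3*n^2 - 28*n + 49)/(3*n + 2)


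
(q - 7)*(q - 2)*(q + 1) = q^3 - 8*q^2 + 5*q + 14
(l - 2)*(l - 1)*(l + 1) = l^3 - 2*l^2 - l + 2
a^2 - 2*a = a*(a - 2)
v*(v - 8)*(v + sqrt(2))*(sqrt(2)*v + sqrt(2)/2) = sqrt(2)*v^4 - 15*sqrt(2)*v^3/2 + 2*v^3 - 15*v^2 - 4*sqrt(2)*v^2 - 8*v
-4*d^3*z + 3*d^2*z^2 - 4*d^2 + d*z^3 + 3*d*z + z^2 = (-d + z)*(4*d + z)*(d*z + 1)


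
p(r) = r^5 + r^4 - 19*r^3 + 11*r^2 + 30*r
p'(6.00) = 5454.00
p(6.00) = 5544.00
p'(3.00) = 96.00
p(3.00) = 0.00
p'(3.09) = 127.58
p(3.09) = 10.03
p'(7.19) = 12090.72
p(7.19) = 15609.82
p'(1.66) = -34.29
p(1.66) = 13.40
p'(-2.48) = -247.01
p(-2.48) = 227.08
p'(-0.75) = -18.67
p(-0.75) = -8.22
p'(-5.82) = 2919.38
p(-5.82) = -1586.57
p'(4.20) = 969.12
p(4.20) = 530.45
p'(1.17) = -6.51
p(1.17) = 23.79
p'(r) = 5*r^4 + 4*r^3 - 57*r^2 + 22*r + 30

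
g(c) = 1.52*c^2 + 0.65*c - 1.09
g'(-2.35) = -6.49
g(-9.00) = 116.18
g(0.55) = -0.27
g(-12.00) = 209.99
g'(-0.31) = -0.29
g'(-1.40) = -3.61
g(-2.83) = 9.24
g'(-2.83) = -7.95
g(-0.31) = -1.15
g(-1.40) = 0.98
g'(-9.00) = -26.71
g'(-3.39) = -9.66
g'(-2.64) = -7.38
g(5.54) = 49.16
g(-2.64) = 7.79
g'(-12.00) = -35.83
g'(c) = 3.04*c + 0.65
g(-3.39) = 14.17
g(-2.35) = 5.78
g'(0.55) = 2.32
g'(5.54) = 17.49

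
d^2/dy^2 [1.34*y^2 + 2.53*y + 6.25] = 2.68000000000000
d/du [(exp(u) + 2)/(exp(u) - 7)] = -9*exp(u)/(exp(u) - 7)^2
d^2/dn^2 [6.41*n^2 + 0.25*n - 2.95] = 12.8200000000000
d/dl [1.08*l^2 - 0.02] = 2.16*l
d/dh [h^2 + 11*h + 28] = 2*h + 11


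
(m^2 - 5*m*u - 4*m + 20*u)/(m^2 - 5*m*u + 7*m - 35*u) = (m - 4)/(m + 7)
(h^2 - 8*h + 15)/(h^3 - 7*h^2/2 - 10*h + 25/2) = 2*(h - 3)/(2*h^2 + 3*h - 5)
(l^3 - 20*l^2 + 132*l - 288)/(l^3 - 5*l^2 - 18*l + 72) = (l^2 - 14*l + 48)/(l^2 + l - 12)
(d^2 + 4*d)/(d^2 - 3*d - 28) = d/(d - 7)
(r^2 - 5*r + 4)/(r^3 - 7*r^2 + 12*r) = (r - 1)/(r*(r - 3))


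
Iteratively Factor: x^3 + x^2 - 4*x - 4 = (x - 2)*(x^2 + 3*x + 2) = (x - 2)*(x + 1)*(x + 2)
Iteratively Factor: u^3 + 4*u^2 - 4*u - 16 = (u - 2)*(u^2 + 6*u + 8) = (u - 2)*(u + 4)*(u + 2)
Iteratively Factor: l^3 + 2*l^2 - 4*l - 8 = (l + 2)*(l^2 - 4) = (l - 2)*(l + 2)*(l + 2)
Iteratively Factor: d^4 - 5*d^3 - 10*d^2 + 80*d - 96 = (d + 4)*(d^3 - 9*d^2 + 26*d - 24) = (d - 2)*(d + 4)*(d^2 - 7*d + 12) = (d - 4)*(d - 2)*(d + 4)*(d - 3)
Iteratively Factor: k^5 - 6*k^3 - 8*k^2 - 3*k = (k + 1)*(k^4 - k^3 - 5*k^2 - 3*k) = k*(k + 1)*(k^3 - k^2 - 5*k - 3) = k*(k + 1)^2*(k^2 - 2*k - 3) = k*(k + 1)^3*(k - 3)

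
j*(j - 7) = j^2 - 7*j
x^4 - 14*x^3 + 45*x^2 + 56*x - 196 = (x - 7)^2*(x - 2)*(x + 2)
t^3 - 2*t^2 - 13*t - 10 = (t - 5)*(t + 1)*(t + 2)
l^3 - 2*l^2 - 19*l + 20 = (l - 5)*(l - 1)*(l + 4)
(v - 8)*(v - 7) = v^2 - 15*v + 56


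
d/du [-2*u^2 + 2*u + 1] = 2 - 4*u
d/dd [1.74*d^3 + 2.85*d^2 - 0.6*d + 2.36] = 5.22*d^2 + 5.7*d - 0.6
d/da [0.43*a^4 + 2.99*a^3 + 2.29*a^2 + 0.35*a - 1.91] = 1.72*a^3 + 8.97*a^2 + 4.58*a + 0.35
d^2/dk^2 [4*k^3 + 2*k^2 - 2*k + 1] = 24*k + 4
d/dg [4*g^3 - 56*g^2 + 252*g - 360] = 12*g^2 - 112*g + 252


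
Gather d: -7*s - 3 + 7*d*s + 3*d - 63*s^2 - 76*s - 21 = d*(7*s + 3) - 63*s^2 - 83*s - 24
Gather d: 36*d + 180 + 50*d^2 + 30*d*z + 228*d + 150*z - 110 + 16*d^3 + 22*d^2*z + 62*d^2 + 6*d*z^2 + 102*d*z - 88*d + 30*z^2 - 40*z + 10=16*d^3 + d^2*(22*z + 112) + d*(6*z^2 + 132*z + 176) + 30*z^2 + 110*z + 80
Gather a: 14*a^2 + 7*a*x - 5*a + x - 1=14*a^2 + a*(7*x - 5) + x - 1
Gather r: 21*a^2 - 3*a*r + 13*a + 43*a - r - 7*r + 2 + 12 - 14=21*a^2 + 56*a + r*(-3*a - 8)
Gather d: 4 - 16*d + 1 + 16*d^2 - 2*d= 16*d^2 - 18*d + 5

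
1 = 1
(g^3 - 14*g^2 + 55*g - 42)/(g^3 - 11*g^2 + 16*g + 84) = (g - 1)/(g + 2)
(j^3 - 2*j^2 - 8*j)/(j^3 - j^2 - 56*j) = (-j^2 + 2*j + 8)/(-j^2 + j + 56)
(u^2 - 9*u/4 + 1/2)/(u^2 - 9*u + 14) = (u - 1/4)/(u - 7)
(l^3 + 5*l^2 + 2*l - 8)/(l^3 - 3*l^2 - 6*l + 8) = (l + 4)/(l - 4)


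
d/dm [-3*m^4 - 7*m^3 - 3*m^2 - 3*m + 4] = -12*m^3 - 21*m^2 - 6*m - 3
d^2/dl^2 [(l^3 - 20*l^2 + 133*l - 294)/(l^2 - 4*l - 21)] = 180/(l^3 + 9*l^2 + 27*l + 27)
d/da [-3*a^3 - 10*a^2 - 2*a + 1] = -9*a^2 - 20*a - 2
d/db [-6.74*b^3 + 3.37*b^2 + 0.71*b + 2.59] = -20.22*b^2 + 6.74*b + 0.71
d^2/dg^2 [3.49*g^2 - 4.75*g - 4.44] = 6.98000000000000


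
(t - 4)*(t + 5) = t^2 + t - 20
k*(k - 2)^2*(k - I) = k^4 - 4*k^3 - I*k^3 + 4*k^2 + 4*I*k^2 - 4*I*k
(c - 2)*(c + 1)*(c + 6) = c^3 + 5*c^2 - 8*c - 12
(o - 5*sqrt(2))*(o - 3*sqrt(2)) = o^2 - 8*sqrt(2)*o + 30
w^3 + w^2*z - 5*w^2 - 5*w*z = w*(w - 5)*(w + z)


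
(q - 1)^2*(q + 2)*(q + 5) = q^4 + 5*q^3 - 3*q^2 - 13*q + 10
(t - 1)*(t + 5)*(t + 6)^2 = t^4 + 16*t^3 + 79*t^2 + 84*t - 180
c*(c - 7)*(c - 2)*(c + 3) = c^4 - 6*c^3 - 13*c^2 + 42*c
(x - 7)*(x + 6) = x^2 - x - 42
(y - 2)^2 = y^2 - 4*y + 4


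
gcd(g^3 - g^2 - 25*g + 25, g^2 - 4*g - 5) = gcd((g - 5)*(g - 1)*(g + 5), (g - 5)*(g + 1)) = g - 5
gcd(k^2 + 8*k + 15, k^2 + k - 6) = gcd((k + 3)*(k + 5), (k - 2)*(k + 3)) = k + 3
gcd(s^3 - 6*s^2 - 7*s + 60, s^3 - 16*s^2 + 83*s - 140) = s^2 - 9*s + 20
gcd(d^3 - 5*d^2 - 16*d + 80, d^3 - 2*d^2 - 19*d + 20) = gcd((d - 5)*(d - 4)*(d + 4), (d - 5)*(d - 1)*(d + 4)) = d^2 - d - 20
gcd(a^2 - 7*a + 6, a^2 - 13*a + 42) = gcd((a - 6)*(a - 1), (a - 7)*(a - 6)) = a - 6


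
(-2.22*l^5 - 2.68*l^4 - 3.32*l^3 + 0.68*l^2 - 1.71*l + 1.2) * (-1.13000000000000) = 2.5086*l^5 + 3.0284*l^4 + 3.7516*l^3 - 0.7684*l^2 + 1.9323*l - 1.356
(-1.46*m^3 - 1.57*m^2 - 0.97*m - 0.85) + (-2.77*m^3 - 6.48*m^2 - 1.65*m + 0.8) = -4.23*m^3 - 8.05*m^2 - 2.62*m - 0.0499999999999999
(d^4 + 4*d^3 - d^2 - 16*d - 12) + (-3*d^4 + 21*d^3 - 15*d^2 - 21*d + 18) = -2*d^4 + 25*d^3 - 16*d^2 - 37*d + 6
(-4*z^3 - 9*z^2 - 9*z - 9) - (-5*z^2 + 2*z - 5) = -4*z^3 - 4*z^2 - 11*z - 4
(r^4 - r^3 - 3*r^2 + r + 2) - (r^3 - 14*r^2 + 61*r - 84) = r^4 - 2*r^3 + 11*r^2 - 60*r + 86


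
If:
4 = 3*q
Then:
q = 4/3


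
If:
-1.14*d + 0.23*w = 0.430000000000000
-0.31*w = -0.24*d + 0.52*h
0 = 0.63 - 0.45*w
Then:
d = -0.09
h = -0.88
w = 1.40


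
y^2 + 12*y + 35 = (y + 5)*(y + 7)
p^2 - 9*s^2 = (p - 3*s)*(p + 3*s)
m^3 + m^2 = m^2*(m + 1)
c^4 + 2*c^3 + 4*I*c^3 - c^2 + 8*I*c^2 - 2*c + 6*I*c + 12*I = (c + 2)*(c - I)*(c + 2*I)*(c + 3*I)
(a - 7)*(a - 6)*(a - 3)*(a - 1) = a^4 - 17*a^3 + 97*a^2 - 207*a + 126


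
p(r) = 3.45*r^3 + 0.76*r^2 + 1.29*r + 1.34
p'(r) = 10.35*r^2 + 1.52*r + 1.29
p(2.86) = 91.95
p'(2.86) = 90.30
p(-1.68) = -15.04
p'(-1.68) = 27.95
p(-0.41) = 0.70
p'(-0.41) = 2.41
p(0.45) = 2.39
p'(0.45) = 4.07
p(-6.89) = -1099.90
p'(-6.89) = 482.15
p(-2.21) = -35.04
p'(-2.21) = 48.48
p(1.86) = 28.57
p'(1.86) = 39.92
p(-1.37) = -7.87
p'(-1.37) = 18.63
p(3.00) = 105.20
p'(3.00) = 99.00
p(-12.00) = -5866.30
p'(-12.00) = 1473.45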